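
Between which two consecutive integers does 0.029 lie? 0 and 1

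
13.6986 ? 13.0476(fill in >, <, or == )>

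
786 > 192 True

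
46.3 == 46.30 True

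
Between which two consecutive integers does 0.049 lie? 0 and 1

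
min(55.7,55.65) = 55.65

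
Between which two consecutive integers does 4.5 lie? 4 and 5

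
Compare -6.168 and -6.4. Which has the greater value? -6.168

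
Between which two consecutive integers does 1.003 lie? 1 and 2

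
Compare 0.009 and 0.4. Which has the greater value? 0.4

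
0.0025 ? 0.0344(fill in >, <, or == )<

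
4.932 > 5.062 False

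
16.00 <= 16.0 True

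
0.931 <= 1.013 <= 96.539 True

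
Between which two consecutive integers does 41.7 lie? 41 and 42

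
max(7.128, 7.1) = 7.128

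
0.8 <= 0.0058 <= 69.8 False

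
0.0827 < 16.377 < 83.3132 True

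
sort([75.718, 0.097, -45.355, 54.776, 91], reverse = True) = [91, 75.718, 54.776, 0.097, -45.355]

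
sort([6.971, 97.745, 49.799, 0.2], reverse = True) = [97.745, 49.799, 6.971, 0.2]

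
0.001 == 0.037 False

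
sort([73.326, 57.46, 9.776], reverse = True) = [73.326, 57.46, 9.776]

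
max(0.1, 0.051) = 0.1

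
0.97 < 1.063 True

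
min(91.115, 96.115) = 91.115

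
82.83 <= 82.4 False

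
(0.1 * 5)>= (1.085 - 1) True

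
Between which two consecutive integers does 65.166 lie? 65 and 66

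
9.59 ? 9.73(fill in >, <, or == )<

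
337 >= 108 True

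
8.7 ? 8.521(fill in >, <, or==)>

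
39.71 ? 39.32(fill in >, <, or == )>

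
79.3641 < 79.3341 False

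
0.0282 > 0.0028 True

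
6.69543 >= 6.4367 True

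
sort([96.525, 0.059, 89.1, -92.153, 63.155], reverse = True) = [96.525, 89.1, 63.155, 0.059, -92.153]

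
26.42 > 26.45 False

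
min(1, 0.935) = 0.935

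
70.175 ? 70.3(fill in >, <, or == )<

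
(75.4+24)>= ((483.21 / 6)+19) False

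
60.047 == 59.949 False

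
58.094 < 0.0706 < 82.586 False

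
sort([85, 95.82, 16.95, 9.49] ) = [9.49, 16.95, 85, 95.82]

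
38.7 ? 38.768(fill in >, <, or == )<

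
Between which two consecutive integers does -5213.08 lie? -5214 and -5213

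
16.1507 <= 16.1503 False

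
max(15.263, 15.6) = 15.6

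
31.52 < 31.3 False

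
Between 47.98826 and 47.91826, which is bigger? 47.98826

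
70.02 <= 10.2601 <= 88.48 False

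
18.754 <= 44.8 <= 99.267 True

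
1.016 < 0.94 False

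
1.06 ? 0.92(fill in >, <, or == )>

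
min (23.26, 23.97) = 23.26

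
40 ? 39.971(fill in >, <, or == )>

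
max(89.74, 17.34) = 89.74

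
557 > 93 True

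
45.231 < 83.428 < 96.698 True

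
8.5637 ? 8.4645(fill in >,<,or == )>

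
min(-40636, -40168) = -40636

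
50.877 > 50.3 True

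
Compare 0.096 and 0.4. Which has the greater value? 0.4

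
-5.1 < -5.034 True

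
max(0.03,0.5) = 0.5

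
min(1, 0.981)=0.981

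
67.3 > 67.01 True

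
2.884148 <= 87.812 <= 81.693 False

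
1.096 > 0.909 True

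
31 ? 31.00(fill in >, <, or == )==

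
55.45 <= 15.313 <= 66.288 False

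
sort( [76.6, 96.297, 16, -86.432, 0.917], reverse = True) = [96.297, 76.6, 16, 0.917, -86.432]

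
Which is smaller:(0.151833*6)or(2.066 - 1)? (0.151833*6)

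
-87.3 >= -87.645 True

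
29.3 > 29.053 True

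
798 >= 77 True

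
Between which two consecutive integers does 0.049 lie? 0 and 1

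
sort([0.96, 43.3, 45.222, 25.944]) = [0.96, 25.944, 43.3, 45.222]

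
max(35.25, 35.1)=35.25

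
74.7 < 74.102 False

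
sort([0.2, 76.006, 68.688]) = [0.2, 68.688, 76.006]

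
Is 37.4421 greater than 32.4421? Yes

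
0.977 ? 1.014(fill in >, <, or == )<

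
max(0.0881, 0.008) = 0.0881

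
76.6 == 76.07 False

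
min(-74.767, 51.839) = -74.767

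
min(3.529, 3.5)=3.5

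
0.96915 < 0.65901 False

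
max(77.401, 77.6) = 77.6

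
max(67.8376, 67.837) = 67.8376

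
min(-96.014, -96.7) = -96.7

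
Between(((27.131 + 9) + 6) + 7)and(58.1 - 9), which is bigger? (((27.131 + 9) + 6) + 7)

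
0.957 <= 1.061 True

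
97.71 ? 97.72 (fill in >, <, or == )<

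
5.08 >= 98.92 False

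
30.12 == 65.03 False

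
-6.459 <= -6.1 True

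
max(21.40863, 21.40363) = 21.40863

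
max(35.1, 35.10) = 35.10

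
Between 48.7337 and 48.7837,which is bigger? 48.7837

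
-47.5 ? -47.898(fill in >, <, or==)>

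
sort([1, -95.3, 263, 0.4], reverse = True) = [263, 1, 0.4, -95.3]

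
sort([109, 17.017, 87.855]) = [17.017, 87.855, 109]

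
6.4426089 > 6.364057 True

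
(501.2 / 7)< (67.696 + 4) True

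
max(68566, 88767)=88767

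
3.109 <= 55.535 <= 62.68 True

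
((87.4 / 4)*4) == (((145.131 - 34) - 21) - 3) False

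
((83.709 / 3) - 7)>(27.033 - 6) False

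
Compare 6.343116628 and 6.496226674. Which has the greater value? 6.496226674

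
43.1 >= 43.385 False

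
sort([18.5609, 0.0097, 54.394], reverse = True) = [54.394, 18.5609, 0.0097]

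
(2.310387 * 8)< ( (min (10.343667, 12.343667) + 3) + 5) False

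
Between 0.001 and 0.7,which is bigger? 0.7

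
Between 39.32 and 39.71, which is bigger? 39.71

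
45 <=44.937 False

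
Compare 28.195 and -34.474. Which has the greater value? 28.195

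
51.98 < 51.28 False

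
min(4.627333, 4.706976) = 4.627333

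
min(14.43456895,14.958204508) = 14.43456895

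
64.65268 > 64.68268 False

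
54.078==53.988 False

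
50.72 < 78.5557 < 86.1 True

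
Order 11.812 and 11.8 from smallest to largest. 11.8, 11.812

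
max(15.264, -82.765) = 15.264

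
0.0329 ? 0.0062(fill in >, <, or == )>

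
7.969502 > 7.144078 True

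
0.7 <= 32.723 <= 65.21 True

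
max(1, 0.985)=1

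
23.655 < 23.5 False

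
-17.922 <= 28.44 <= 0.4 False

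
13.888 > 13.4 True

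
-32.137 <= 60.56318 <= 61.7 True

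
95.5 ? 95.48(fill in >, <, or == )>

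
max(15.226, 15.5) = 15.5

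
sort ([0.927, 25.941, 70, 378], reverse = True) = [378, 70, 25.941, 0.927]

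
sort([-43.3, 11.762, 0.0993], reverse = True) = [11.762, 0.0993, -43.3]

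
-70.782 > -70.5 False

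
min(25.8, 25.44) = 25.44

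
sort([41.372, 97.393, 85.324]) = [41.372, 85.324, 97.393]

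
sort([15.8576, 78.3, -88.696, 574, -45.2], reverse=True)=[574, 78.3, 15.8576, -45.2, -88.696]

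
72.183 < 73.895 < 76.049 True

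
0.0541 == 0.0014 False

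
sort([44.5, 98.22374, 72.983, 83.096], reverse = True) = [98.22374, 83.096, 72.983, 44.5]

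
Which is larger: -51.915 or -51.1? -51.1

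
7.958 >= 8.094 False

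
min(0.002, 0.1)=0.002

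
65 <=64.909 False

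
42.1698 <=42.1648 False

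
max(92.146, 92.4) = 92.4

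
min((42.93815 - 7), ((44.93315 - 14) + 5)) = 35.93315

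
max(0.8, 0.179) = 0.8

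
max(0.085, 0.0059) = 0.085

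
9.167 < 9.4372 True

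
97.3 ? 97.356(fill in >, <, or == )<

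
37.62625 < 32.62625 False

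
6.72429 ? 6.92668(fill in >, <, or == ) <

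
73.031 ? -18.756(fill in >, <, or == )>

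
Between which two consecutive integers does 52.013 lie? 52 and 53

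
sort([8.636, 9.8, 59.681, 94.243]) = [8.636, 9.8, 59.681, 94.243]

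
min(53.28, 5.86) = 5.86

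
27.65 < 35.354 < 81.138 True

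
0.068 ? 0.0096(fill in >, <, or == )>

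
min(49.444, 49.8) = 49.444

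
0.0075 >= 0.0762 False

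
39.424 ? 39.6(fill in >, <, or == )<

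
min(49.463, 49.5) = 49.463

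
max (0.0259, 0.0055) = 0.0259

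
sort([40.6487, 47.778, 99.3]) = [40.6487, 47.778, 99.3]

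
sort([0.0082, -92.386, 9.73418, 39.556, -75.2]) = [-92.386, -75.2, 0.0082, 9.73418, 39.556]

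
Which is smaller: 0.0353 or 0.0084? 0.0084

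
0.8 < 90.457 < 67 False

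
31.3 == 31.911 False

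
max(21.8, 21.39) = 21.8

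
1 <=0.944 False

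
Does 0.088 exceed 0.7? No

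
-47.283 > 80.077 False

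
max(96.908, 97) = 97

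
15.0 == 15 True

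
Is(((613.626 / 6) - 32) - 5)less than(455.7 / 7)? No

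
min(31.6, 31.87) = 31.6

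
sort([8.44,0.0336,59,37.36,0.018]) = [0.018,0.0336,8.44,37.36,59]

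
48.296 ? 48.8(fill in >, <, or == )<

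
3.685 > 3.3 True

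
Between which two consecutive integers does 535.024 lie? 535 and 536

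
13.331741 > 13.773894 False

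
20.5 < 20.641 True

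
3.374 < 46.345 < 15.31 False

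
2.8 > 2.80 False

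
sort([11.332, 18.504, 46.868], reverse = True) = [46.868, 18.504, 11.332]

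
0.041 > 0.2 False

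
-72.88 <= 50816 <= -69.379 False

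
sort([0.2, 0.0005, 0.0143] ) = [0.0005, 0.0143, 0.2]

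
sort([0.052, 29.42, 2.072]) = [0.052, 2.072, 29.42]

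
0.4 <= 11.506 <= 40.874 True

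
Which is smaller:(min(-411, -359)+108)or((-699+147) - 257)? ((-699+147) - 257)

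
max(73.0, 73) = 73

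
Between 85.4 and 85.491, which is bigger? 85.491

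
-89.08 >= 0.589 False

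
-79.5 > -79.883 True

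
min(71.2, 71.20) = 71.2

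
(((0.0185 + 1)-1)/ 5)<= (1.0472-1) True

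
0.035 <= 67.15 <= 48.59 False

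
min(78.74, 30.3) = 30.3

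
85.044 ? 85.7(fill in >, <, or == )<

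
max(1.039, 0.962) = 1.039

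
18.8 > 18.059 True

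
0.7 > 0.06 True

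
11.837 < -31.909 False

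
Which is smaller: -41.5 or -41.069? -41.5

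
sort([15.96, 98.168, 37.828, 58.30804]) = [15.96, 37.828, 58.30804, 98.168]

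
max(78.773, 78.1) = 78.773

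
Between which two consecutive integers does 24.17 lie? 24 and 25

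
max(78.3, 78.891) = 78.891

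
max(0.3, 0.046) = 0.3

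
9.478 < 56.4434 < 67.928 True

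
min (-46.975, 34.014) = -46.975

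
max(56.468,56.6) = 56.6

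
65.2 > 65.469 False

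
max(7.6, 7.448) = 7.6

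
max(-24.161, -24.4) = -24.161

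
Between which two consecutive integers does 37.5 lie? 37 and 38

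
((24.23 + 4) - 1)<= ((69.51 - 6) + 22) True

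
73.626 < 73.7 True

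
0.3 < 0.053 False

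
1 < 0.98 False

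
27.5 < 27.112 False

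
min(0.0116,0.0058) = 0.0058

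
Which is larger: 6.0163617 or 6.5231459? 6.5231459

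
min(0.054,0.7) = 0.054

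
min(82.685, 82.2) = 82.2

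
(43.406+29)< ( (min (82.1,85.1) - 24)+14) False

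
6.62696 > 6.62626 True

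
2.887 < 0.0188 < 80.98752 False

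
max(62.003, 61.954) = 62.003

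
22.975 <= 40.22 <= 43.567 True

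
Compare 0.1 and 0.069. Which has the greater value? 0.1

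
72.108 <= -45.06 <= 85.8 False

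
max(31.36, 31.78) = 31.78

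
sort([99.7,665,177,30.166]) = [30.166,99.7,177,665]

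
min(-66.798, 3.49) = -66.798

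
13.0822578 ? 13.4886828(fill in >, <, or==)<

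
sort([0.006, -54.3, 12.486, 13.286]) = [-54.3, 0.006, 12.486, 13.286]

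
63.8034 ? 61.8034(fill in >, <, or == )>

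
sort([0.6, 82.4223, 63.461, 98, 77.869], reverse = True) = [98, 82.4223, 77.869, 63.461, 0.6]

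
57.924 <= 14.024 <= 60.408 False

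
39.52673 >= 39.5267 True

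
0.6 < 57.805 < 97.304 True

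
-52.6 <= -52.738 False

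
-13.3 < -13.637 False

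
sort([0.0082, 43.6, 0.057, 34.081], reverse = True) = [43.6, 34.081, 0.057, 0.0082]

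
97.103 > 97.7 False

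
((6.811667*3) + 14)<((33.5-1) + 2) True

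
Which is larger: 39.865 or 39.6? 39.865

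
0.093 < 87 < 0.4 False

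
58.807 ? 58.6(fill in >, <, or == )>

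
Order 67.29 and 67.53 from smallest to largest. 67.29, 67.53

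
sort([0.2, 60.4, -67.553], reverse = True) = [60.4, 0.2, -67.553]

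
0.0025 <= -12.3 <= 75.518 False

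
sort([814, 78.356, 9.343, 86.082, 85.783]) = [9.343, 78.356, 85.783, 86.082, 814]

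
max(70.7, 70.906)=70.906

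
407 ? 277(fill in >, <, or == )>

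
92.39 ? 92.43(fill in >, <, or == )<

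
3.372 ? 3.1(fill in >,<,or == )>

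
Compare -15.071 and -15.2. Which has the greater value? -15.071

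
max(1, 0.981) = 1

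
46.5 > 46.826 False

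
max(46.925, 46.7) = 46.925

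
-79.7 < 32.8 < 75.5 True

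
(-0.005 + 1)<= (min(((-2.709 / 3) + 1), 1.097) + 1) True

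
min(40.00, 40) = 40.00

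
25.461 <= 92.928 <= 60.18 False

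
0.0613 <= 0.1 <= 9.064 True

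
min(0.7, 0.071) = 0.071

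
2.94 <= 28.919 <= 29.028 True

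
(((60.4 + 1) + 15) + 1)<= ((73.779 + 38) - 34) True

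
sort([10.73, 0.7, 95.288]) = [0.7, 10.73, 95.288]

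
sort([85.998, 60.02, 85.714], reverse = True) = [85.998, 85.714, 60.02]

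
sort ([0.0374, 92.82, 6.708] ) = [0.0374, 6.708, 92.82]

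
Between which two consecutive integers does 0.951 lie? 0 and 1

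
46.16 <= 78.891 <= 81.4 True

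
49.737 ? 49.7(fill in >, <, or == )>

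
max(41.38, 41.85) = 41.85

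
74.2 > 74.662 False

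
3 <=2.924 False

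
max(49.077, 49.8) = 49.8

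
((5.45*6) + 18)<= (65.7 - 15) True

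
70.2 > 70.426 False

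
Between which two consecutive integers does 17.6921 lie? 17 and 18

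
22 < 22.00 False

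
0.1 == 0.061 False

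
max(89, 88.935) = 89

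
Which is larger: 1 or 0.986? 1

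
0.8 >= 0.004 True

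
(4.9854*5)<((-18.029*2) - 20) False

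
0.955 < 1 True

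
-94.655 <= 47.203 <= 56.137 True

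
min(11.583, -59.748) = -59.748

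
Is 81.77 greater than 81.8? No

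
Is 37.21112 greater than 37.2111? Yes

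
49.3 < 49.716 True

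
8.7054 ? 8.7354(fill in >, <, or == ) <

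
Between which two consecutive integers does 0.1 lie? 0 and 1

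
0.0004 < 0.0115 True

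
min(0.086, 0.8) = 0.086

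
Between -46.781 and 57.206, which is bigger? 57.206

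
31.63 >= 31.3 True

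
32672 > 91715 False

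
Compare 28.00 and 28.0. They are equal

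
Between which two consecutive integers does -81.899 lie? -82 and -81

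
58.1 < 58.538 True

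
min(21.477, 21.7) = 21.477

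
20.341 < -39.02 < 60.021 False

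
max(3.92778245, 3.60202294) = 3.92778245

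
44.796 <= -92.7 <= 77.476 False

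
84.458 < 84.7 True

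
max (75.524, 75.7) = 75.7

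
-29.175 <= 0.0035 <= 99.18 True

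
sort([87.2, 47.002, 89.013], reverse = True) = [89.013, 87.2, 47.002]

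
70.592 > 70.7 False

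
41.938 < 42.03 True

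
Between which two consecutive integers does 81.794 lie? 81 and 82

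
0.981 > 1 False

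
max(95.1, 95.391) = 95.391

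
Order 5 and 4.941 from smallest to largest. 4.941, 5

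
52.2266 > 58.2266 False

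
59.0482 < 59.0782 True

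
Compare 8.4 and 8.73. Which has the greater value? 8.73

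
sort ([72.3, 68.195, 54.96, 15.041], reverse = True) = [72.3, 68.195, 54.96, 15.041]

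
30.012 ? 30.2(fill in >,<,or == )<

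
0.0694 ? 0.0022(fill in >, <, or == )>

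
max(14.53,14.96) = 14.96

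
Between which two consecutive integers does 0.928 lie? 0 and 1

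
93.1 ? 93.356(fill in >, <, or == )<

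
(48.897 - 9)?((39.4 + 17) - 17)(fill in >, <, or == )>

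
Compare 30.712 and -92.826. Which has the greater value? 30.712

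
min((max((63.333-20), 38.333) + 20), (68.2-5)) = 63.2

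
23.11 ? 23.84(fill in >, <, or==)<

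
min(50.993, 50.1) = 50.1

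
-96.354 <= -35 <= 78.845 True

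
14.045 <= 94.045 True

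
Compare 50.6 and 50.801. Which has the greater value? 50.801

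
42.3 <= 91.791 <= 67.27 False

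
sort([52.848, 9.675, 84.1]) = [9.675, 52.848, 84.1]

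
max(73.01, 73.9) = 73.9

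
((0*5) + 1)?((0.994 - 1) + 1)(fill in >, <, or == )>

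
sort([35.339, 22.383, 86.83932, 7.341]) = [7.341, 22.383, 35.339, 86.83932]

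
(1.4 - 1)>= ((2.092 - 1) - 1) True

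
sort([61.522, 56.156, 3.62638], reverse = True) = [61.522, 56.156, 3.62638]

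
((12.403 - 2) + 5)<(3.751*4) False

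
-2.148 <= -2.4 False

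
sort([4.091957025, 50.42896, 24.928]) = [4.091957025, 24.928, 50.42896]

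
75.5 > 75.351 True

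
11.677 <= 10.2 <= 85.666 False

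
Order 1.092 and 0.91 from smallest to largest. 0.91, 1.092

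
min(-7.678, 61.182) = -7.678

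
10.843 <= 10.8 False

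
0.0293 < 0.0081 False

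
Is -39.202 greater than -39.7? Yes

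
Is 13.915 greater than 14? No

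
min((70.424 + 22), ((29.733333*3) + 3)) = 92.199999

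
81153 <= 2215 False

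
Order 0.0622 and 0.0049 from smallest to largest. 0.0049, 0.0622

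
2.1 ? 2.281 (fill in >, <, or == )<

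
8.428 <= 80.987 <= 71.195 False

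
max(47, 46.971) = 47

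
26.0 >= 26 True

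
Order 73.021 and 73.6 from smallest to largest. 73.021, 73.6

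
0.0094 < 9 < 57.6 True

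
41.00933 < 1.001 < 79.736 False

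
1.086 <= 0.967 False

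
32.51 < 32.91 True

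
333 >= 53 True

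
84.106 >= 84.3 False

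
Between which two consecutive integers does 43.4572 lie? 43 and 44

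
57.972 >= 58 False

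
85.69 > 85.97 False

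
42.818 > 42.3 True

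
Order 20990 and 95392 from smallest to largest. 20990, 95392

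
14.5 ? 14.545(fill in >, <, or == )<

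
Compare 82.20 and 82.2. They are equal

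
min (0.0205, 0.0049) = 0.0049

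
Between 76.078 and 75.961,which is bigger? 76.078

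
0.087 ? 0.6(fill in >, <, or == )<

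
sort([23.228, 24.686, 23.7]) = [23.228, 23.7, 24.686]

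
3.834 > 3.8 True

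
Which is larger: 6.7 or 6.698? 6.7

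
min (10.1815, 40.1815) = 10.1815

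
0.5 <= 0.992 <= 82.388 True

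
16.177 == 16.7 False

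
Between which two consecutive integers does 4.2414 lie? 4 and 5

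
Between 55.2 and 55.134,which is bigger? 55.2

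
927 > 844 True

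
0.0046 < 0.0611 True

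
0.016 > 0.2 False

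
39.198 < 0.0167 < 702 False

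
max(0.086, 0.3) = 0.3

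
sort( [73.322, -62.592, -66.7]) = [-66.7, -62.592, 73.322]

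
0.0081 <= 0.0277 True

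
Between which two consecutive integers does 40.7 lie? 40 and 41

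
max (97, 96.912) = 97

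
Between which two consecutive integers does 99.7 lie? 99 and 100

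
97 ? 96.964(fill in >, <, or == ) >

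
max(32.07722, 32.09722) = 32.09722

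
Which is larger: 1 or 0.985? 1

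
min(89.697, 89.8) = 89.697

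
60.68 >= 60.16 True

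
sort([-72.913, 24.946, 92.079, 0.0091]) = [-72.913, 0.0091, 24.946, 92.079]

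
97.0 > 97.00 False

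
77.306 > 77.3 True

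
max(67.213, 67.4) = 67.4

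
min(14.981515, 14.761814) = 14.761814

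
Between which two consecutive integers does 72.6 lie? 72 and 73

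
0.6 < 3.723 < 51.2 True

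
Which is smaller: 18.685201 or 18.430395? 18.430395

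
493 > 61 True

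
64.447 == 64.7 False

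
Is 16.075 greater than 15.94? Yes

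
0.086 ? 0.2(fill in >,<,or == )<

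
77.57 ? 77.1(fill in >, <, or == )>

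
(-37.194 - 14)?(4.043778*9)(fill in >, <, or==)<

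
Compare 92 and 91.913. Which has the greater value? 92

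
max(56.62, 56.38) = 56.62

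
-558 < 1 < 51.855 True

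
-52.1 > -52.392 True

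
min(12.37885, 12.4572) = 12.37885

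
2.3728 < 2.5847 True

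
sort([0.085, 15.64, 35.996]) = [0.085, 15.64, 35.996]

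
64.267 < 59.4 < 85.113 False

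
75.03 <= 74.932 False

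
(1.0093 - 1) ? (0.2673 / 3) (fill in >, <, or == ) <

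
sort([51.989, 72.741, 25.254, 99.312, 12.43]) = [12.43, 25.254, 51.989, 72.741, 99.312]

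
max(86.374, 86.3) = 86.374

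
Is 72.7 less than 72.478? No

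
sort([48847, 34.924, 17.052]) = [17.052, 34.924, 48847]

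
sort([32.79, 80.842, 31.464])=[31.464, 32.79, 80.842]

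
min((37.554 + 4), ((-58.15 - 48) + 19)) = -87.15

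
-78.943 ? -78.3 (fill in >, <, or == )<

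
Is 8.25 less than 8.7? Yes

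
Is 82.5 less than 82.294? No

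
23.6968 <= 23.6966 False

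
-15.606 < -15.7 False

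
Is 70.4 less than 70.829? Yes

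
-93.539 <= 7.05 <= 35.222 True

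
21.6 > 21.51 True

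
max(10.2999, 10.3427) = 10.3427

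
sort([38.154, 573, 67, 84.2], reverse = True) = [573, 84.2, 67, 38.154]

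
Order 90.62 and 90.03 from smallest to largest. 90.03, 90.62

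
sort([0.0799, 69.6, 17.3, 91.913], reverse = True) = [91.913, 69.6, 17.3, 0.0799]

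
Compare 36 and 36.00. They are equal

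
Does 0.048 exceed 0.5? No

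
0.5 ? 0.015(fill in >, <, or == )>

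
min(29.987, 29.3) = 29.3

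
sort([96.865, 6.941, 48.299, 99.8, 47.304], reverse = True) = [99.8, 96.865, 48.299, 47.304, 6.941]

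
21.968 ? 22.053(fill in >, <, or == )<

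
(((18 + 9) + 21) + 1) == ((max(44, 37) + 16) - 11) True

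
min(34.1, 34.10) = 34.1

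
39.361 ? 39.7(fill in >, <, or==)<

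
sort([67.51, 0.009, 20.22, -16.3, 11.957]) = [-16.3, 0.009, 11.957, 20.22, 67.51]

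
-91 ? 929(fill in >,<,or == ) <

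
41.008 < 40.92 False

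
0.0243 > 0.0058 True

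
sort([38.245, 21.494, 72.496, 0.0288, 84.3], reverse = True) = [84.3, 72.496, 38.245, 21.494, 0.0288]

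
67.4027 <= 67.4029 True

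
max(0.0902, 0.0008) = 0.0902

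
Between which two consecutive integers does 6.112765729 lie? 6 and 7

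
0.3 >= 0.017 True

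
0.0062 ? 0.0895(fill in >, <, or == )<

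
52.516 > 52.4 True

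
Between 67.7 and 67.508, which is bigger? 67.7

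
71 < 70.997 False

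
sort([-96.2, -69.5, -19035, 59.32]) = [-19035, -96.2, -69.5, 59.32]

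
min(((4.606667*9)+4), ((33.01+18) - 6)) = 45.01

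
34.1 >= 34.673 False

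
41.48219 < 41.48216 False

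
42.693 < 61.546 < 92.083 True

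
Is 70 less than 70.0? No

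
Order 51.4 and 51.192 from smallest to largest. 51.192, 51.4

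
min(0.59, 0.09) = 0.09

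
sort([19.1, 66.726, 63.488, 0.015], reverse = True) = [66.726, 63.488, 19.1, 0.015]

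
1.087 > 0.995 True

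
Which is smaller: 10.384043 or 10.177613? 10.177613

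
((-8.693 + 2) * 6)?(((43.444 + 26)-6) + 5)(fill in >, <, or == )<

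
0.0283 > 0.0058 True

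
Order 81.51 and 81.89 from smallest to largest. 81.51, 81.89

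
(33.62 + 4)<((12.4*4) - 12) False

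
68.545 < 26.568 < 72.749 False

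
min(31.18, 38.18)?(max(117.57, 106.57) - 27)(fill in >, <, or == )<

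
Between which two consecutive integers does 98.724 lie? 98 and 99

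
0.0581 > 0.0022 True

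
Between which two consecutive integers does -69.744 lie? -70 and -69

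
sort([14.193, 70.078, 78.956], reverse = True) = [78.956, 70.078, 14.193]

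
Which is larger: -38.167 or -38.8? -38.167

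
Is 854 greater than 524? Yes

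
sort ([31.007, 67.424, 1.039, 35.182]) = [1.039, 31.007, 35.182, 67.424]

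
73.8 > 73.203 True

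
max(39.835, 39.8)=39.835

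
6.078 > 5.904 True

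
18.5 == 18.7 False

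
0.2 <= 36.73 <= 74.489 True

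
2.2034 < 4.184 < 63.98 True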